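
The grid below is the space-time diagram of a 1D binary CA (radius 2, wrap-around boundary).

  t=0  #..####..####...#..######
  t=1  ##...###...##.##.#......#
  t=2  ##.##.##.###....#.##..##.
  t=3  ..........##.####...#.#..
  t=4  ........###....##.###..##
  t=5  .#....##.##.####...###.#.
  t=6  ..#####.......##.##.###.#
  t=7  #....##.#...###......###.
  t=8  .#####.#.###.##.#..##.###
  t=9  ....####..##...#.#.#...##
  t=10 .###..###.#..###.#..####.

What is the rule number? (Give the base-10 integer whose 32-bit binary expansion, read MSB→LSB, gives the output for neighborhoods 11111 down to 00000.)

  nb #####: next=.  (t=0,i=21, bit31=0)
  nb ####.: next=#  (t=0,i=5, bit30=1)
  nb ###.#: next=#  (t=5,i=21, bit29=1)
  nb ###..: next=#  (t=0,i=0, bit28=1)
  nb ##.##: next=.  (t=1,i=13, bit27=0)
  nb ##.#.: next=#  (t=1,i=16, bit26=1)
  nb ##..#: next=#  (t=0,i=1, bit25=1)
  nb ##...: next=.  (t=0,i=13, bit24=0)
  nb #.###: next=.  (t=2,i=9, bit23=0)
  nb #.##.: next=.  (t=1,i=14, bit22=0)
  nb #.#.#: next=#  (t=8,i=7, bit21=1)
  nb #.#..: next=.  (t=1,i=17, bit20=0)
  nb #..##: next=.  (t=0,i=2, bit19=0)
  nb #..#.: next=.  (t=5,i=0, bit18=0)
  nb #...#: next=#  (t=0,i=14, bit17=1)
  nb #....: next=#  (t=1,i=19, bit16=1)
  nb .####: next=.  (t=0,i=4, bit15=0)
  nb .###.: next=#  (t=1,i=0, bit14=1)
  nb .##.#: next=.  (t=1,i=12, bit13=0)
  nb .##..: next=.  (t=2,i=19, bit12=0)
  nb .#.##: next=.  (t=2,i=17, bit11=0)
  nb .#.#.: next=.  (t=3,i=21, bit10=0)
  nb .#..#: next=#  (t=0,i=17, bit9=1)
  nb .#...: next=#  (t=1,i=18, bit8=1)
  nb ..###: next=.  (t=0,i=3, bit7=0)
  nb ..##.: next=#  (t=1,i=11, bit6=1)
  nb ..#.#: next=#  (t=2,i=16, bit5=1)
  nb ..#..: next=.  (t=0,i=16, bit4=0)
  nb ...##: next=#  (t=1,i=4, bit3=1)
  nb ...#.: next=#  (t=0,i=15, bit2=1)
  nb ....#: next=#  (t=1,i=22, bit1=1)
  nb .....: next=.  (t=1,i=20, bit0=0)
  bits 01110110001000110100001101101110 = 1982022510

1982022510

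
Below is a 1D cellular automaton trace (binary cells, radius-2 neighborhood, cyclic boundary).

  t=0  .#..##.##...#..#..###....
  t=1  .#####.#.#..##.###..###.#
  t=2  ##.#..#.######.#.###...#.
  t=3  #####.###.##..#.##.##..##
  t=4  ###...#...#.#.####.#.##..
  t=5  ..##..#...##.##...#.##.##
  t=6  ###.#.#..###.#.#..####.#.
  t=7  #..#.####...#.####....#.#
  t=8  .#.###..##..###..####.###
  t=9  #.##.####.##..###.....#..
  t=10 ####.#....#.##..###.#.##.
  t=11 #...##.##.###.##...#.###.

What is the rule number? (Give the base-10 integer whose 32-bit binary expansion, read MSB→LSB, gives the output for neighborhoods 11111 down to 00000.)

2547592826

  #####|#  b31=1 t=1,i=3
  ####.|.  b30=0 t=1,i=4
  ###.#|.  b29=0 t=1,i=5
  ###..|#  b28=1 t=0,i=20
  ##.##|.  b27=0 t=0,i=6
  ##.#.|#  b26=1 t=1,i=6
  ##..#|#  b25=1 t=1,i=18
  ##...|#  b24=1 t=0,i=9
  #.###|#  b23=1 t=1,i=1
  #.##.|#  b22=1 t=0,i=7
  #.#.#|.  b21=0 t=1,i=7
  #.#..|#  b20=1 t=1,i=9
  #..##|#  b19=1 t=0,i=3
  #..#.|.  b18=0 t=0,i=14
  #...#|.  b17=0 t=0,i=10
  #....|#  b16=1 t=0,i=22
  .####|.  b15=0 t=1,i=2
  .###.|.  b14=0 t=0,i=19
  .##.#|#  b13=1 t=0,i=5
  .##..|.  b12=0 t=0,i=8
  .#.##|#  b11=1 t=1,i=0
  .#.#.|#  b10=1 t=1,i=8
  .#..#|#  b9=1 t=0,i=2
  .#...|.  b8=0 t=4,i=7
  ..###|.  b7=0 t=0,i=18
  ..##.|#  b6=1 t=0,i=4
  ..#.#|#  b5=1 t=2,i=6
  ..#..|#  b4=1 t=0,i=1
  ...##|#  b3=1 t=5,i=9
  ...#.|.  b2=0 t=0,i=0
  ....#|#  b1=1 t=0,i=24
  .....|.  b0=0 t=0,i=23
  bits 10010111110110010010111001111010 = 2547592826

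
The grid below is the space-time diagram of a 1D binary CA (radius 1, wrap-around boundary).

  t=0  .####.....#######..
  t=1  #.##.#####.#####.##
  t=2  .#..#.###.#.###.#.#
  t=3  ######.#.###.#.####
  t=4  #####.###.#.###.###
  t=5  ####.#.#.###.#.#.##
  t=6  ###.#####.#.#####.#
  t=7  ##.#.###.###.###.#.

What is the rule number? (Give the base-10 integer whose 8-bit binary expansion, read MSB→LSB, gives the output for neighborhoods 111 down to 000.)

  [7] ### => #  t=0,i=2
  [6] ##. => .  t=0,i=4
  [5] #.# => #  t=1,i=1
  [4] #.. => #  t=0,i=5
  [3] .## => .  t=0,i=1
  [2] .#. => #  t=2,i=1
  [1] ..# => #  t=0,i=0
  [0] ... => #  t=0,i=6
  bits 10110111 = 183

183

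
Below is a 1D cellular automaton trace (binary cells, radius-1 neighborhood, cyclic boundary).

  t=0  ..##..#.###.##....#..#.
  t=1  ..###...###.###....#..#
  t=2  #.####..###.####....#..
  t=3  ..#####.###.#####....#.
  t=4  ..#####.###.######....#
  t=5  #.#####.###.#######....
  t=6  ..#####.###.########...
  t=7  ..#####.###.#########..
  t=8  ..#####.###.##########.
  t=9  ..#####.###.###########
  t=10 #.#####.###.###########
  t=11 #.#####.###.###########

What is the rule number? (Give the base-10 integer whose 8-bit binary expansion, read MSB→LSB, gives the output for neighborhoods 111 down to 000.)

216

  [7] ### => #  t=0,i=9
  [6] ##. => #  t=0,i=3
  [5] #.# => .  t=0,i=7
  [4] #.. => #  t=0,i=4
  [3] .## => #  t=0,i=2
  [2] .#. => .  t=0,i=6
  [1] ..# => .  t=0,i=1
  [0] ... => .  t=0,i=0
  bits 11011000 = 216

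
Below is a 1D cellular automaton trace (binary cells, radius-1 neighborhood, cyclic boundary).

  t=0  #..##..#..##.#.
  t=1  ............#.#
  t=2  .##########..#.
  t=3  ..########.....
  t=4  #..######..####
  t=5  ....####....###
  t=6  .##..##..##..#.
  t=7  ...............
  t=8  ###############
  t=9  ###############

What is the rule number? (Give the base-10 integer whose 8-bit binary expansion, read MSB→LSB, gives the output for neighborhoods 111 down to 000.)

  ### -> #   bit 7 = 1  t=2,i=2
  ##. -> .   bit 6 = 0  t=0,i=4
  #.# -> #   bit 5 = 1  t=0,i=12
  #.. -> .   bit 4 = 0  t=0,i=1
  .## -> .   bit 3 = 0  t=0,i=3
  .#. -> .   bit 2 = 0  t=0,i=0
  ..# -> .   bit 1 = 0  t=0,i=2
  ... -> #   bit 0 = 1  t=1,i=1
  bits 10100001 = 161

161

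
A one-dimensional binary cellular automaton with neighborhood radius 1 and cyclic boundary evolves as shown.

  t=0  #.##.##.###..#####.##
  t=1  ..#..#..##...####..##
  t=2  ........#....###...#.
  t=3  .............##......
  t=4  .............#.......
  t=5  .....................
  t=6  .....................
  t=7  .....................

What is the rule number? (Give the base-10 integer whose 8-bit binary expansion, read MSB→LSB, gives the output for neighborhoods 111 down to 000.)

136

  ###|#  b7=1 t=0,i=9
  ##.|.  b6=0 t=0,i=0
  #.#|.  b5=0 t=0,i=1
  #..|.  b4=0 t=0,i=11
  .##|#  b3=1 t=0,i=2
  .#.|.  b2=0 t=1,i=2
  ..#|.  b1=0 t=0,i=12
  ...|.  b0=0 t=1,i=11
  bits 10001000 = 136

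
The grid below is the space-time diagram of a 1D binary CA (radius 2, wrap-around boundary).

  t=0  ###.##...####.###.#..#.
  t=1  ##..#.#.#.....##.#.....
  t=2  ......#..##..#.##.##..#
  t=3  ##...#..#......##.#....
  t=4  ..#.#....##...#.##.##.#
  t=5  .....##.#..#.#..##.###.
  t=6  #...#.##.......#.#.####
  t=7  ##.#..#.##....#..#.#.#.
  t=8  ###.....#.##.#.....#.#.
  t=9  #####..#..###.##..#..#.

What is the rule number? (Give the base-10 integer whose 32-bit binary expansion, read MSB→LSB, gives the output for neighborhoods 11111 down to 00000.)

2515099916

  nb #####: next=#  (t=6,i=21, bit31=1)
  nb ####.: next=.  (t=0,i=11, bit30=0)
  nb ###.#: next=.  (t=0,i=2, bit29=0)
  nb ###..: next=#  (t=5,i=21, bit28=1)
  nb ##.##: next=.  (t=0,i=3, bit27=0)
  nb ##.#.: next=#  (t=0,i=17, bit26=1)
  nb ##..#: next=.  (t=1,i=2, bit25=0)
  nb ##...: next=#  (t=0,i=6, bit24=1)
  nb #.###: next=#  (t=0,i=0, bit23=1)
  nb #.##.: next=#  (t=0,i=4, bit22=1)
  nb #.#.#: next=#  (t=1,i=6, bit21=1)
  nb #.#..: next=.  (t=0,i=18, bit20=0)
  nb #..##: next=#  (t=2,i=8, bit19=1)
  nb #..#.: next=.  (t=0,i=20, bit18=0)
  nb #...#: next=.  (t=0,i=7, bit17=0)
  nb #....: next=#  (t=1,i=10, bit16=1)
  nb .####: next=.  (t=0,i=10, bit15=0)
  nb .###.: next=#  (t=0,i=1, bit14=1)
  nb .##.#: next=#  (t=1,i=15, bit13=1)
  nb .##..: next=.  (t=0,i=5, bit12=0)
  nb .#.##: next=.  (t=0,i=22, bit11=0)
  nb .#.#.: next=.  (t=1,i=5, bit10=0)
  nb .#..#: next=.  (t=0,i=19, bit9=0)
  nb .#...: next=#  (t=1,i=9, bit8=1)
  nb ..###: next=.  (t=0,i=9, bit7=0)
  nb ..##.: next=.  (t=1,i=0, bit6=0)
  nb ..#.#: next=.  (t=0,i=21, bit5=0)
  nb ..#..: next=.  (t=2,i=6, bit4=0)
  nb ...##: next=#  (t=0,i=8, bit3=1)
  nb ...#.: next=#  (t=2,i=5, bit2=1)
  nb ....#: next=.  (t=1,i=12, bit1=0)
  nb .....: next=.  (t=1,i=11, bit0=0)
  bits 10010101111010010110000100001100 = 2515099916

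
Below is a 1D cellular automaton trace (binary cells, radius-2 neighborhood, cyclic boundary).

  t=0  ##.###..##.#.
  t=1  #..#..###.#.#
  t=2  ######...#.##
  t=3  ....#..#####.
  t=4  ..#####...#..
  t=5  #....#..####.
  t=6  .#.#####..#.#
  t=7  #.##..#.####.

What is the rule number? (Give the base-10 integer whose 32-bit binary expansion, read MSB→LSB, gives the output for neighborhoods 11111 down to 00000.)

1187913590

  nb #####: next=.  (t=2,i=0, bit31=0)
  nb ####.: next=#  (t=2,i=4, bit30=1)
  nb ###.#: next=.  (t=1,i=8, bit29=0)
  nb ###..: next=.  (t=0,i=5, bit28=0)
  nb ##.##: next=.  (t=0,i=2, bit27=0)
  nb ##.#.: next=#  (t=0,i=10, bit26=1)
  nb ##..#: next=#  (t=0,i=6, bit25=1)
  nb ##...: next=.  (t=2,i=6, bit24=0)
  nb #.###: next=#  (t=0,i=3, bit23=1)
  nb #.##.: next=#  (t=0,i=0, bit22=1)
  nb #.#.#: next=.  (t=0,i=11, bit21=0)
  nb #.#..: next=.  (t=5,i=0, bit20=0)
  nb #..##: next=#  (t=0,i=7, bit19=1)
  nb #..#.: next=#  (t=1,i=2, bit18=1)
  nb #...#: next=#  (t=2,i=7, bit17=1)
  nb #....: next=.  (t=3,i=0, bit16=0)
  nb .####: next=.  (t=2,i=12, bit15=0)
  nb .###.: next=.  (t=0,i=4, bit14=0)
  nb .##.#: next=.  (t=0,i=1, bit13=0)
  nb .##..: next=#  (t=1,i=0, bit12=1)
  nb .#.##: next=#  (t=0,i=12, bit11=1)
  nb .#.#.: next=#  (t=6,i=0, bit10=1)
  nb .#..#: next=#  (t=1,i=4, bit9=1)
  nb .#...: next=#  (t=4,i=11, bit8=1)
  nb ..###: next=.  (t=1,i=6, bit7=0)
  nb ..##.: next=#  (t=0,i=8, bit6=1)
  nb ..#.#: next=#  (t=2,i=9, bit5=1)
  nb ..#..: next=#  (t=1,i=3, bit4=1)
  nb ...##: next=.  (t=4,i=1, bit3=0)
  nb ...#.: next=#  (t=2,i=8, bit2=1)
  nb ....#: next=#  (t=3,i=2, bit1=1)
  nb .....: next=.  (t=3,i=1, bit0=0)
  bits 01000110110011100001111101110110 = 1187913590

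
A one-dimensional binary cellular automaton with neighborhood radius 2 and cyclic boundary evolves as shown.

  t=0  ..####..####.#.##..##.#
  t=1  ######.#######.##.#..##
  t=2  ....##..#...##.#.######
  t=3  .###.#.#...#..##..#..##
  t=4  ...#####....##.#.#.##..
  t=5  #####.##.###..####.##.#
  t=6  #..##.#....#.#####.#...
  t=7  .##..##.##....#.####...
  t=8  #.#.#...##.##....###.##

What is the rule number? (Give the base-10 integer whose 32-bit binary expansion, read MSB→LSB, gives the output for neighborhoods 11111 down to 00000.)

  [31] ##### => .  t=1,i=0
  [30] ####. => #  t=0,i=4
  [29] ###.# => #  t=0,i=11
  [28] ###.. => #  t=0,i=5
  [27] ##.## => .  t=1,i=6
  [26] ##.#. => #  t=0,i=12
  [25] ##..# => .  t=0,i=6
  [24] ##... => .  t=2,i=0
  [23] #.### => .  t=1,i=7
  [22] #.##. => #  t=0,i=15
  [21] #.#.# => #  t=0,i=13
  [20] #.#.. => #  t=0,i=22
  [19] #..## => #  t=0,i=1
  [18] #..#. => #  t=2,i=7
  [17] #...# => .  t=2,i=10
  [16] #.... => #  t=2,i=1
  [15] .#### => #  t=0,i=3
  [14] .###. => .  t=3,i=2
  [13] .##.# => .  t=0,i=20
  [12] .##.. => #  t=0,i=16
  [11] .#.## => .  t=0,i=14
  [10] .#.#. => #  t=3,i=6
  [9] .#..# => #  t=0,i=0
  [8] .#... => .  t=2,i=9
  [7] ..### => #  t=0,i=2
  [6] ..##. => .  t=0,i=19
  [5] ..#.# => .  t=6,i=11
  [4] ..#.. => .  t=2,i=8
  [3] ...## => #  t=2,i=3
  [2] ...#. => .  t=3,i=10
  [1] ....# => #  t=2,i=2
  [0] ..... => #  t=4,i=0
  bits 01110100011111011001011010001011 = 1954387595

1954387595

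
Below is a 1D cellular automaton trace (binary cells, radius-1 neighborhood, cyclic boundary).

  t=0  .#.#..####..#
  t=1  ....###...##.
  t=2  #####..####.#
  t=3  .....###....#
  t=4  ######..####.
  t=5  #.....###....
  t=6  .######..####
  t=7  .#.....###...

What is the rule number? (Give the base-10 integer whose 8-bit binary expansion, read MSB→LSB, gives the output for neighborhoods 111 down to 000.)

  ###|.  b7=0 t=0,i=7
  ##.|.  b6=0 t=0,i=9
  #.#|.  b5=0 t=0,i=0
  #..|#  b4=1 t=0,i=4
  .##|#  b3=1 t=0,i=6
  .#.|.  b2=0 t=0,i=1
  ..#|#  b1=1 t=0,i=5
  ...|#  b0=1 t=1,i=0
  bits 00011011 = 27

27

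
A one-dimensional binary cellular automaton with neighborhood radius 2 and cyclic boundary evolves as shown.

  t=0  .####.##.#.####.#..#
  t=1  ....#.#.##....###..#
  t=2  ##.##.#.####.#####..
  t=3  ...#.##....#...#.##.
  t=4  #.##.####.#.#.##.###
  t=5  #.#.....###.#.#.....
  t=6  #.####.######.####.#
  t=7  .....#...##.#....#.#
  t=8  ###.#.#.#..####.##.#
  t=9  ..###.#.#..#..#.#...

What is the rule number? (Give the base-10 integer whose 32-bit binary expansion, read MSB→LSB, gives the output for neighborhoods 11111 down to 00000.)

  [31] ##### => #  t=2,i=15
  [30] ####. => .  t=0,i=3
  [29] ###.# => #  t=0,i=4
  [28] ###.. => #  t=1,i=16
  [27] ##.## => .  t=0,i=5
  [26] ##.#. => #  t=0,i=8
  [25] ##..# => #  t=1,i=17
  [24] ##... => #  t=1,i=10
  [23] #.### => .  t=0,i=1
  [22] #.##. => #  t=0,i=6
  [21] #.#.# => #  t=0,i=9
  [20] #.#.. => #  t=0,i=16
  [19] #..## => .  t=2,i=19
  [18] #..#. => .  t=0,i=18
  [17] #...# => .  t=3,i=13
  [16] #.... => #  t=1,i=1
  [15] .#### => .  t=0,i=2
  [14] .###. => #  t=1,i=15
  [13] .##.# => .  t=0,i=7
  [12] .##.. => #  t=1,i=9
  [11] .#.## => .  t=0,i=0
  [10] .#.#. => .  t=1,i=5
  [9] .#..# => .  t=0,i=17
  [8] .#... => #  t=1,i=0
  [7] ..### => #  t=1,i=14
  [6] ..##. => .  t=2,i=0
  [5] ..#.# => #  t=0,i=19
  [4] ..#.. => .  t=1,i=19
  [3] ...## => #  t=1,i=13
  [2] ...#. => #  t=1,i=3
  [1] ....# => .  t=1,i=2
  [0] ..... => #  t=5,i=5
  bits 10110111011100010101000110101101 = 3077657005

3077657005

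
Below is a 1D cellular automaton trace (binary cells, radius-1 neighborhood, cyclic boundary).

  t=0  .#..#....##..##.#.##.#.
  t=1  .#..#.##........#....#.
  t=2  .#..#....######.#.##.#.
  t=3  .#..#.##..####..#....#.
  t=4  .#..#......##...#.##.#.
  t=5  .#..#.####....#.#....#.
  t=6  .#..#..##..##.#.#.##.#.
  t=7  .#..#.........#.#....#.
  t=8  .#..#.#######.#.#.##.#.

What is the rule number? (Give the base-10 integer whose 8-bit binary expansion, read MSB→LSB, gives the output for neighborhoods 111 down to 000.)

133

  ###|#  b7=1 t=2,i=10
  ##.|.  b6=0 t=0,i=10
  #.#|.  b5=0 t=0,i=15
  #..|.  b4=0 t=0,i=2
  .##|.  b3=0 t=0,i=9
  .#.|#  b2=1 t=0,i=1
  ..#|.  b1=0 t=0,i=0
  ...|#  b0=1 t=0,i=6
  bits 10000101 = 133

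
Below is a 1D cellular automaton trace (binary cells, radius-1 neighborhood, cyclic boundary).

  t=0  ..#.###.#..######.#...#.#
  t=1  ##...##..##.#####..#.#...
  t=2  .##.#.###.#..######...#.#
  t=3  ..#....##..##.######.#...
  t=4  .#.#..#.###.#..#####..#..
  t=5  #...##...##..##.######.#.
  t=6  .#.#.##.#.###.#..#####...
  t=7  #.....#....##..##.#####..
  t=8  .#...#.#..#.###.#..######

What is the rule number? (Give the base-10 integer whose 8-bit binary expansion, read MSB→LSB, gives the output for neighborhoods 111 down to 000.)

210

  nb ###: next=#  (t=0,i=5, bit7=1)
  nb ##.: next=#  (t=0,i=6, bit6=1)
  nb #.#: next=.  (t=0,i=3, bit5=0)
  nb #..: next=#  (t=0,i=0, bit4=1)
  nb .##: next=.  (t=0,i=4, bit3=0)
  nb .#.: next=.  (t=0,i=2, bit2=0)
  nb ..#: next=#  (t=0,i=1, bit1=1)
  nb ...: next=.  (t=0,i=20, bit0=0)
  bits 11010010 = 210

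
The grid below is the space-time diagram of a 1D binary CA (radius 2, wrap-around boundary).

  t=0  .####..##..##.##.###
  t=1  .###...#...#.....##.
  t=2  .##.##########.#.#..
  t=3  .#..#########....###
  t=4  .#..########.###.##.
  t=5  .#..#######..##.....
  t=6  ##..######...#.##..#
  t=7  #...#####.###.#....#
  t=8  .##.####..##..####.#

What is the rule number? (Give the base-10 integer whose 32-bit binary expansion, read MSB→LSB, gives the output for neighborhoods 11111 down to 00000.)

  #####|#  b31=1 t=2,i=6
  ####.|#  b30=1 t=0,i=3
  ###.#|.  b29=0 t=0,i=19
  ###..|.  b28=0 t=0,i=4
  ##.##|.  b27=0 t=0,i=0
  ##.#.|.  b26=0 t=2,i=14
  ##..#|.  b25=0 t=0,i=5
  ##...|#  b24=1 t=1,i=4
  #.###|#  b23=1 t=0,i=1
  #.##.|.  b22=0 t=0,i=14
  #.#.#|.  b21=0 t=2,i=15
  #.#..|#  b20=1 t=2,i=17
  #..##|.  b19=0 t=0,i=6
  #..#.|.  b18=0 t=4,i=0
  #...#|#  b17=1 t=1,i=5
  #....|#  b16=1 t=1,i=13
  .####|#  b15=1 t=0,i=2
  .###.|#  b14=1 t=0,i=18
  .##.#|.  b13=0 t=0,i=12
  .##..|.  b12=0 t=0,i=8
  .#.##|#  b11=1 t=6,i=14
  .#.#.|.  b10=0 t=2,i=16
  .#..#|.  b9=0 t=3,i=2
  .#...|#  b8=1 t=1,i=8
  ..###|#  b7=1 t=1,i=1
  ..##.|#  b6=1 t=0,i=7
  ..#.#|.  b5=0 t=6,i=13
  ..#..|#  b4=1 t=1,i=7
  ...##|.  b3=0 t=1,i=16
  ...#.|#  b2=1 t=1,i=6
  ....#|#  b1=1 t=1,i=15
  .....|.  b0=0 t=1,i=14
  bits 11000001100100111100100111010110 = 3247688150

3247688150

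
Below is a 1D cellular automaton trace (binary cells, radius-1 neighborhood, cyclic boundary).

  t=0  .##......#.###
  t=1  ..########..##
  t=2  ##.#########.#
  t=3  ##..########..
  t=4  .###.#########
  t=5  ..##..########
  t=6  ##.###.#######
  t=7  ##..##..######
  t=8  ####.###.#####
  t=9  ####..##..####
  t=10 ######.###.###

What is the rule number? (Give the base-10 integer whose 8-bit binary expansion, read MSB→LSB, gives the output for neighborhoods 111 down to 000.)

215

  [7] ### => #  t=0,i=12
  [6] ##. => #  t=0,i=2
  [5] #.# => .  t=0,i=0
  [4] #.. => #  t=0,i=3
  [3] .## => .  t=0,i=1
  [2] .#. => #  t=0,i=9
  [1] ..# => #  t=0,i=8
  [0] ... => #  t=0,i=4
  bits 11010111 = 215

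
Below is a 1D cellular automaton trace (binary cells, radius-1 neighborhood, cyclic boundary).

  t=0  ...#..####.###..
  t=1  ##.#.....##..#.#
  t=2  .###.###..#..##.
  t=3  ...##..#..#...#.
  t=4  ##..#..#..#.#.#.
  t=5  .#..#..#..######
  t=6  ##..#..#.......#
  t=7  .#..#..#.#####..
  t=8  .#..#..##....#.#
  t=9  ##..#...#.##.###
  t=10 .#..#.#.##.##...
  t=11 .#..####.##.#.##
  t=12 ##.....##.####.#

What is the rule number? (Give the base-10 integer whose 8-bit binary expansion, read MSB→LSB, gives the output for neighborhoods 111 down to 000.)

  nb ###: next=.  (t=0,i=7, bit7=0)
  nb ##.: next=#  (t=0,i=9, bit6=1)
  nb #.#: next=#  (t=0,i=10, bit5=1)
  nb #..: next=.  (t=0,i=4, bit4=0)
  nb .##: next=.  (t=0,i=6, bit3=0)
  nb .#.: next=#  (t=0,i=3, bit2=1)
  nb ..#: next=.  (t=0,i=2, bit1=0)
  nb ...: next=#  (t=0,i=0, bit0=1)
  bits 01100101 = 101

101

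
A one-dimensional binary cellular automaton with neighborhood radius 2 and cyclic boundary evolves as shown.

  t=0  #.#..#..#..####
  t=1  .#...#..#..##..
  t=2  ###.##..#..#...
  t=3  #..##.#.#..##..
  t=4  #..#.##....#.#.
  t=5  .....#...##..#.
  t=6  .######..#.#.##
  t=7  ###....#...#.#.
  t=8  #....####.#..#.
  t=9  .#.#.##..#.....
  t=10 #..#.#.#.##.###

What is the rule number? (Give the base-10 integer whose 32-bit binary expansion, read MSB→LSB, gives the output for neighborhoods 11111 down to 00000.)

249594327

  #####|.  b31=0 t=0,i=13
  ####.|.  b30=0 t=0,i=14
  ###.#|.  b29=0 t=0,i=0
  ###..|.  b28=0 t=6,i=6
  ##.##|#  b27=1 t=2,i=3
  ##.#.|#  b26=1 t=0,i=1
  ##..#|#  b25=1 t=2,i=6
  ##...|.  b24=0 t=1,i=13
  #.###|#  b23=1 t=6,i=1
  #.##.|#  b22=1 t=2,i=4
  #.#.#|#  b21=1 t=3,i=6
  #.#..|.  b20=0 t=0,i=2
  #..##|.  b19=0 t=0,i=10
  #..#.|.  b18=0 t=0,i=4
  #...#|.  b17=0 t=1,i=3
  #....|.  b16=0 t=4,i=8
  .####|#  b15=1 t=0,i=12
  .###.|.  b14=0 t=2,i=1
  .##.#|.  b13=0 t=3,i=4
  .##..|.  b12=0 t=1,i=12
  .#.##|.  b11=0 t=4,i=4
  .#.#.|.  b10=0 t=3,i=7
  .#..#|.  b9=0 t=0,i=3
  .#...|#  b8=1 t=1,i=2
  ..###|#  b7=1 t=0,i=11
  ..##.|#  b6=1 t=1,i=11
  ..#.#|.  b5=0 t=4,i=3
  ..#..|#  b4=1 t=0,i=5
  ...##|.  b3=0 t=2,i=14
  ...#.|#  b2=1 t=1,i=0
  ....#|#  b1=1 t=4,i=9
  .....|#  b0=1 t=5,i=1
  bits 00001110111000001000000111010111 = 249594327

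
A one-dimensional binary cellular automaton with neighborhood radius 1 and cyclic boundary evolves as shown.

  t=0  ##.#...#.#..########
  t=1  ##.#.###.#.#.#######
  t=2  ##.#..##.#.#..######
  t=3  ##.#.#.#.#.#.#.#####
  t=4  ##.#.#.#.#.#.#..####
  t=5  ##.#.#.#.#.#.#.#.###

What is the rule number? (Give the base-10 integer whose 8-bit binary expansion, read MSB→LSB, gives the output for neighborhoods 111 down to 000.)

199

  ### -> #   bit 7 = 1  t=0,i=0
  ##. -> #   bit 6 = 1  t=0,i=1
  #.# -> .   bit 5 = 0  t=0,i=2
  #.. -> .   bit 4 = 0  t=0,i=4
  .## -> .   bit 3 = 0  t=0,i=12
  .#. -> #   bit 2 = 1  t=0,i=3
  ..# -> #   bit 1 = 1  t=0,i=6
  ... -> #   bit 0 = 1  t=0,i=5
  bits 11000111 = 199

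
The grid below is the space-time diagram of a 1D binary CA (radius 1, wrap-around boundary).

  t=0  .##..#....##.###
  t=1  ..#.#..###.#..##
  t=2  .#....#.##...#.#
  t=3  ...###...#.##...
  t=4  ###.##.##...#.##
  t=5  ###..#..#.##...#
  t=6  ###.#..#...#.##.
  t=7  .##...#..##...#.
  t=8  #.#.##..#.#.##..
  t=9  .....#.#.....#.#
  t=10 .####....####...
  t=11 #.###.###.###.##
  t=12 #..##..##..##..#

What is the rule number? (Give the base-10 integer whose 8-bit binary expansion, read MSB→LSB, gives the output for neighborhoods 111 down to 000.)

195

  ###|#  b7=1 t=0,i=14
  ##.|#  b6=1 t=0,i=2
  #.#|.  b5=0 t=0,i=0
  #..|.  b4=0 t=0,i=3
  .##|.  b3=0 t=0,i=1
  .#.|.  b2=0 t=0,i=5
  ..#|#  b1=1 t=0,i=4
  ...|#  b0=1 t=0,i=7
  bits 11000011 = 195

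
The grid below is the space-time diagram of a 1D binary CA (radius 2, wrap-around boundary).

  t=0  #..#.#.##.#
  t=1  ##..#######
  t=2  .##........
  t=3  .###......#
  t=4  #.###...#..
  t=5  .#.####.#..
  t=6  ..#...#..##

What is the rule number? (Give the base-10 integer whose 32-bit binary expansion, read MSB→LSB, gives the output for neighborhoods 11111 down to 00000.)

  #####|.  b31=0 t=1,i=6
  ####.|.  b30=0 t=1,i=0
  ###.#|#  b29=1 t=5,i=6
  ###..|#  b28=1 t=1,i=1
  ##.##|#  b27=1 t=0,i=9
  ##.#.|.  b26=0 t=5,i=7
  ##..#|#  b25=1 t=0,i=1
  ##...|#  b24=1 t=2,i=3
  #.###|.  b23=0 t=3,i=1
  #.##.|#  b22=1 t=0,i=7
  #.#.#|#  b21=1 t=0,i=5
  #.#..|.  b20=0 t=5,i=8
  #..##|.  b19=0 t=1,i=3
  #..#.|.  b18=0 t=0,i=2
  #...#|#  b17=1 t=4,i=6
  #....|.  b16=0 t=2,i=4
  .####|.  b15=0 t=1,i=5
  .###.|#  b14=1 t=3,i=2
  .##.#|#  b13=1 t=0,i=8
  .##..|#  b12=1 t=0,i=0
  .#.##|#  b11=1 t=0,i=6
  .#.#.|#  b10=1 t=0,i=4
  .#..#|.  b9=0 t=4,i=9
  .#...|#  b8=1 t=5,i=9
  ..###|.  b7=0 t=1,i=4
  ..##.|#  b6=1 t=2,i=1
  ..#.#|.  b5=0 t=0,i=3
  ..#..|#  b4=1 t=4,i=8
  ...##|.  b3=0 t=2,i=0
  ...#.|.  b2=0 t=3,i=9
  ....#|#  b1=1 t=2,i=10
  .....|.  b0=0 t=2,i=5
  bits 00111011011000100111110101010010 = 996310354

996310354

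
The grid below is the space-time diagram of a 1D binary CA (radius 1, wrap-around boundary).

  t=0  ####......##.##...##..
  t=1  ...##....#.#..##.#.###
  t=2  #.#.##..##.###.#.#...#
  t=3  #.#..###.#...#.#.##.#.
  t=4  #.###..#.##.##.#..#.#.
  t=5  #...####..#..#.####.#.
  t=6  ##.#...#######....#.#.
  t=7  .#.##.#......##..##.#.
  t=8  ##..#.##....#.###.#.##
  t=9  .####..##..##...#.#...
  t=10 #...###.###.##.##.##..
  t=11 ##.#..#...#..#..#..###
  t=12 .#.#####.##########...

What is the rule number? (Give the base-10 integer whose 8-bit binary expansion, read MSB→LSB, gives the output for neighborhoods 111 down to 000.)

86

  ###|.  b7=0 t=0,i=1
  ##.|#  b6=1 t=0,i=3
  #.#|.  b5=0 t=0,i=12
  #..|#  b4=1 t=0,i=4
  .##|.  b3=0 t=0,i=0
  .#.|#  b2=1 t=1,i=9
  ..#|#  b1=1 t=0,i=9
  ...|.  b0=0 t=0,i=5
  bits 01010110 = 86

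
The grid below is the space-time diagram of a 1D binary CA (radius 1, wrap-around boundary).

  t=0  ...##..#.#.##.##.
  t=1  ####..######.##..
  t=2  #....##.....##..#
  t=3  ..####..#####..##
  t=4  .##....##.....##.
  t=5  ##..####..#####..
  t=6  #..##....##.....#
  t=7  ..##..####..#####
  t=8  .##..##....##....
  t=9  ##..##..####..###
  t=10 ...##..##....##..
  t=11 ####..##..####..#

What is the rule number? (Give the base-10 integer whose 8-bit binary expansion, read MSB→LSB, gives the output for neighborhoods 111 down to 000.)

  [7] ### => .  t=1,i=1
  [6] ##. => .  t=0,i=4
  [5] #.# => #  t=0,i=8
  [4] #.. => .  t=0,i=5
  [3] .## => #  t=0,i=3
  [2] .#. => #  t=0,i=7
  [1] ..# => #  t=0,i=2
  [0] ... => #  t=0,i=0
  bits 00101111 = 47

47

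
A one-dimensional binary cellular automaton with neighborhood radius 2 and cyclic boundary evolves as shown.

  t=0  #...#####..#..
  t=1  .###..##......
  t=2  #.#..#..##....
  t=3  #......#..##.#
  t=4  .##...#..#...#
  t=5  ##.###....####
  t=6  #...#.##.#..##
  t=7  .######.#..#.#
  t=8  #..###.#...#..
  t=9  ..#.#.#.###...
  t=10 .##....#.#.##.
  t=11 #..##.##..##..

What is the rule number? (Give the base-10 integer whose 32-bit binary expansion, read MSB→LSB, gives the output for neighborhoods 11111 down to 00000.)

3310045484

  ##### -> #   bit 31 = 1  t=0,i=6
  ####. -> #   bit 30 = 1  t=0,i=7
  ###.# -> .   bit 29 = 0  t=5,i=1
  ###.. -> .   bit 28 = 0  t=0,i=8
  ##.## -> .   bit 27 = 0  t=3,i=12
  ##.#. -> #   bit 26 = 1  t=6,i=8
  ##..# -> .   bit 25 = 0  t=0,i=9
  ##... -> #   bit 24 = 1  t=1,i=8
  #.### -> .   bit 23 = 0  t=5,i=3
  #.##. -> #   bit 22 = 1  t=3,i=13
  #.#.# -> .   bit 21 = 0  t=7,i=13
  #.#.. -> .   bit 20 = 0  t=2,i=2
  #..## -> #   bit 19 = 1  t=1,i=5
  #..#. -> .   bit 18 = 0  t=0,i=10
  #...# -> #   bit 17 = 1  t=0,i=2
  #.... -> #   bit 16 = 1  t=1,i=9
  .#### -> .   bit 15 = 0  t=0,i=5
  .###. -> #   bit 14 = 1  t=1,i=2
  .##.# -> .   bit 13 = 0  t=3,i=11
  .##.. -> .   bit 12 = 0  t=1,i=7
  .#.## -> #   bit 11 = 1  t=4,i=0
  .#.#. -> .   bit 10 = 0  t=2,i=1
  .#..# -> .   bit 9 = 0  t=0,i=12
  .#... -> #   bit 8 = 1  t=0,i=1
  ..### -> .   bit 7 = 0  t=0,i=4
  ..##. -> .   bit 6 = 0  t=1,i=6
  ..#.# -> #   bit 5 = 1  t=2,i=0
  ..#.. -> .   bit 4 = 0  t=0,i=0
  ...## -> #   bit 3 = 1  t=0,i=3
  ...#. -> #   bit 2 = 1  t=2,i=13
  ....# -> .   bit 1 = 0  t=1,i=13
  ..... -> .   bit 0 = 0  t=1,i=10
  bits 11000101010010110100100100101100 = 3310045484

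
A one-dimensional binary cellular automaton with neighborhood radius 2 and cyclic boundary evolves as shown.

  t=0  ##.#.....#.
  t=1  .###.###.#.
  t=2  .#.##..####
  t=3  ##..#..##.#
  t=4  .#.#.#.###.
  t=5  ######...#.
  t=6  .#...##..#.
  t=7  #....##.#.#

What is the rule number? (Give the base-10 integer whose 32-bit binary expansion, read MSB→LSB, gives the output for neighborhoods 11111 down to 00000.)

  #####|.  b31=0 t=5,i=2
  ####.|.  b30=0 t=2,i=9
  ###.#|#  b29=1 t=1,i=3
  ###..|#  b28=1 t=3,i=1
  ##.##|#  b27=1 t=1,i=4
  ##.#.|#  b26=1 t=0,i=2
  ##..#|.  b25=0 t=2,i=5
  ##...|#  b24=1 t=5,i=6
  #.###|.  b23=0 t=1,i=5
  #.##.|.  b22=0 t=0,i=0
  #.#.#|#  b21=1 t=2,i=1
  #.#..|#  b20=1 t=0,i=3
  #..##|.  b19=0 t=1,i=0
  #..#.|#  b18=1 t=3,i=3
  #...#|.  b17=0 t=5,i=7
  #....|#  b16=1 t=0,i=5
  .####|#  b15=1 t=2,i=8
  .###.|.  b14=0 t=1,i=2
  .##.#|#  b13=1 t=0,i=1
  .##..|#  b12=1 t=2,i=4
  .#.##|.  b11=0 t=0,i=10
  .#.#.|#  b10=1 t=4,i=2
  .#..#|#  b9=1 t=1,i=10
  .#...|.  b8=0 t=0,i=4
  ..###|#  b7=1 t=1,i=1
  ..##.|#  b6=1 t=3,i=7
  ..#.#|#  b5=1 t=0,i=9
  ..#..|.  b4=0 t=3,i=4
  ...##|.  b3=0 t=6,i=4
  ...#.|.  b2=0 t=0,i=8
  ....#|#  b1=1 t=0,i=7
  .....|#  b0=1 t=0,i=6
  bits 00111101001101011011011011100011 = 1026930403

1026930403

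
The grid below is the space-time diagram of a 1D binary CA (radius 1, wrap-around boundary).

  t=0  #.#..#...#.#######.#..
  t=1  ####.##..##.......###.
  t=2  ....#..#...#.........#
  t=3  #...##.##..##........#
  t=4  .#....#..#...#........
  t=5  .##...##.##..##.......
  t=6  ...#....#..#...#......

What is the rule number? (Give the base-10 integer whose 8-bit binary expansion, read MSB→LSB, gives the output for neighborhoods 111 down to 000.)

52

  nb ###: next=.  (t=0,i=12, bit7=0)
  nb ##.: next=.  (t=0,i=17, bit6=0)
  nb #.#: next=#  (t=0,i=1, bit5=1)
  nb #..: next=#  (t=0,i=3, bit4=1)
  nb .##: next=.  (t=0,i=11, bit3=0)
  nb .#.: next=#  (t=0,i=0, bit2=1)
  nb ..#: next=.  (t=0,i=4, bit1=0)
  nb ...: next=.  (t=0,i=7, bit0=0)
  bits 00110100 = 52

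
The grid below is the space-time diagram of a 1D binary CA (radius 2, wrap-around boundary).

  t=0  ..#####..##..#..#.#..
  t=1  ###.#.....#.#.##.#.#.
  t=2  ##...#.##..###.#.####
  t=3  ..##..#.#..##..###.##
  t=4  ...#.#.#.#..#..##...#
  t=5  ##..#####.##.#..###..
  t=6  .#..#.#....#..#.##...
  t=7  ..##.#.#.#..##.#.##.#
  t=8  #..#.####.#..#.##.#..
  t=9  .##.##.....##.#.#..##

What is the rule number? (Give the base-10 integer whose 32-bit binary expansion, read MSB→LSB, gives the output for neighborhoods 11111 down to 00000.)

2175172491

  nb #####: next=#  (t=0,i=4, bit31=1)
  nb ####.: next=.  (t=0,i=5, bit30=0)
  nb ###.#: next=.  (t=1,i=2, bit29=0)
  nb ###..: next=.  (t=0,i=6, bit28=0)
  nb ##.##: next=.  (t=3,i=18, bit27=0)
  nb ##.#.: next=.  (t=1,i=3, bit26=0)
  nb ##..#: next=.  (t=0,i=7, bit25=0)
  nb ##...: next=#  (t=2,i=2, bit24=1)
  nb #.###: next=#  (t=1,i=0, bit23=1)
  nb #.##.: next=.  (t=1,i=14, bit22=0)
  nb #.#.#: next=#  (t=1,i=12, bit21=1)
  nb #.#..: next=.  (t=0,i=18, bit20=0)
  nb #..##: next=.  (t=0,i=8, bit19=0)
  nb #..#.: next=#  (t=0,i=12, bit18=1)
  nb #...#: next=#  (t=2,i=3, bit17=1)
  nb #....: next=.  (t=0,i=20, bit16=0)
  nb .####: next=.  (t=0,i=3, bit15=0)
  nb .###.: next=#  (t=1,i=1, bit14=1)
  nb .##.#: next=#  (t=1,i=15, bit13=1)
  nb .##..: next=#  (t=0,i=10, bit12=1)
  nb .#.##: next=#  (t=1,i=13, bit11=1)
  nb .#.#.: next=#  (t=0,i=17, bit10=1)
  nb .#..#: next=#  (t=0,i=14, bit9=1)
  nb .#...: next=#  (t=0,i=19, bit8=1)
  nb ..###: next=#  (t=0,i=2, bit7=1)
  nb ..##.: next=.  (t=0,i=9, bit6=0)
  nb ..#.#: next=.  (t=0,i=16, bit5=0)
  nb ..#..: next=.  (t=0,i=13, bit4=0)
  nb ...##: next=#  (t=0,i=1, bit3=1)
  nb ...#.: next=.  (t=1,i=9, bit2=0)
  nb ....#: next=#  (t=0,i=0, bit1=1)
  nb .....: next=#  (t=1,i=7, bit0=1)
  bits 10000001101001100111111110001011 = 2175172491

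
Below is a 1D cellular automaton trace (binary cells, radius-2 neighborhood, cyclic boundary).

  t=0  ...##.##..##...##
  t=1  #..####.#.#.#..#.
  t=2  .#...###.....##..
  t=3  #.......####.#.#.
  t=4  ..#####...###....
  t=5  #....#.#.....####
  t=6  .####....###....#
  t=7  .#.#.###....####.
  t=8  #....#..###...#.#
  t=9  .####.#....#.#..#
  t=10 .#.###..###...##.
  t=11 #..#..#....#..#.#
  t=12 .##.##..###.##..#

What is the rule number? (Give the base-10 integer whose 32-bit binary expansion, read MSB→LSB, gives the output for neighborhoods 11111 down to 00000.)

1875190343

  nb #####: next=.  (t=4,i=4, bit31=0)
  nb ####.: next=#  (t=1,i=5, bit30=1)
  nb ###.#: next=#  (t=1,i=6, bit29=1)
  nb ###..: next=.  (t=2,i=7, bit28=0)
  nb ##.##: next=#  (t=0,i=5, bit27=1)
  nb ##.#.: next=#  (t=1,i=7, bit26=1)
  nb ##..#: next=#  (t=0,i=8, bit25=1)
  nb ##...: next=#  (t=0,i=0, bit24=1)
  nb #.###: next=#  (t=6,i=1, bit23=1)
  nb #.##.: next=#  (t=0,i=6, bit22=1)
  nb #.#.#: next=.  (t=1,i=8, bit21=0)
  nb #.#..: next=.  (t=1,i=0, bit20=0)
  nb #..##: next=.  (t=0,i=9, bit19=0)
  nb #..#.: next=#  (t=1,i=14, bit18=1)
  nb #...#: next=.  (t=0,i=1, bit17=0)
  nb #....: next=#  (t=2,i=9, bit16=1)
  nb .####: next=.  (t=1,i=4, bit15=0)
  nb .###.: next=.  (t=2,i=6, bit14=0)
  nb .##.#: next=#  (t=0,i=4, bit13=1)
  nb .##..: next=.  (t=0,i=7, bit12=0)
  nb .#.##: next=.  (t=6,i=0, bit11=0)
  nb .#.#.: next=.  (t=1,i=9, bit10=0)
  nb .#..#: next=#  (t=1,i=1, bit9=1)
  nb .#...: next=.  (t=2,i=2, bit8=0)
  nb ..###: next=.  (t=1,i=3, bit7=0)
  nb ..##.: next=#  (t=0,i=3, bit6=1)
  nb ..#.#: next=.  (t=1,i=15, bit5=0)
  nb ..#..: next=.  (t=2,i=1, bit4=0)
  nb ...##: next=.  (t=0,i=2, bit3=0)
  nb ...#.: next=#  (t=2,i=0, bit2=1)
  nb ....#: next=#  (t=2,i=11, bit1=1)
  nb .....: next=#  (t=2,i=10, bit0=1)
  bits 01101111110001010010001001000111 = 1875190343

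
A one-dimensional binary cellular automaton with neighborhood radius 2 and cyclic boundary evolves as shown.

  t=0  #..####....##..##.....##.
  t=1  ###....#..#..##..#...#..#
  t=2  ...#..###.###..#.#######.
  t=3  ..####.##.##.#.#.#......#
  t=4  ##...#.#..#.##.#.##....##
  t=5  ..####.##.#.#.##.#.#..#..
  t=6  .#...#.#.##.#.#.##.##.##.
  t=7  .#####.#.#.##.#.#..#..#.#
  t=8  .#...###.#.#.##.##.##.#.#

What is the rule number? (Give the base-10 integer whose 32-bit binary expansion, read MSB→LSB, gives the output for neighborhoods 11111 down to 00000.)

670712636

  ##### -> .   bit 31 = 0  t=2,i=19
  ####. -> .   bit 30 = 0  t=0,i=5
  ###.# -> #   bit 29 = 1  t=2,i=8
  ###.. -> .   bit 28 = 0  t=0,i=6
  ##.## -> .   bit 27 = 0  t=2,i=9
  ##.#. -> #   bit 26 = 1  t=0,i=24
  ##..# -> #   bit 25 = 1  t=0,i=13
  ##... -> #   bit 24 = 1  t=0,i=7
  #.### -> #   bit 23 = 1  t=2,i=10
  #.##. -> #   bit 22 = 1  t=3,i=7
  #.#.# -> #   bit 21 = 1  t=3,i=13
  #.#.. -> #   bit 20 = 1  t=0,i=0
  #..## -> #   bit 19 = 1  t=0,i=2
  #..#. -> .   bit 18 = 0  t=1,i=9
  #...# -> #   bit 17 = 1  t=1,i=19
  #.... -> .   bit 16 = 0  t=0,i=8
  .#### -> .   bit 15 = 0  t=0,i=4
  .###. -> #   bit 14 = 1  t=2,i=7
  .##.# -> .   bit 13 = 0  t=0,i=23
  .##.. -> .   bit 12 = 0  t=0,i=12
  .#.## -> .   bit 11 = 0  t=2,i=16
  .#.#. -> .   bit 10 = 0  t=3,i=14
  .#..# -> #   bit 9 = 1  t=0,i=1
  .#... -> #   bit 8 = 1  t=1,i=18
  ..### -> .   bit 7 = 0  t=0,i=3
  ..##. -> .   bit 6 = 0  t=0,i=11
  ..#.# -> #   bit 5 = 1  t=2,i=15
  ..#.. -> #   bit 4 = 1  t=1,i=7
  ...## -> #   bit 3 = 1  t=0,i=10
  ...#. -> #   bit 2 = 1  t=1,i=6
  ....# -> .   bit 1 = 0  t=0,i=9
  ..... -> .   bit 0 = 0  t=0,i=19
  bits 00100111111110100100001100111100 = 670712636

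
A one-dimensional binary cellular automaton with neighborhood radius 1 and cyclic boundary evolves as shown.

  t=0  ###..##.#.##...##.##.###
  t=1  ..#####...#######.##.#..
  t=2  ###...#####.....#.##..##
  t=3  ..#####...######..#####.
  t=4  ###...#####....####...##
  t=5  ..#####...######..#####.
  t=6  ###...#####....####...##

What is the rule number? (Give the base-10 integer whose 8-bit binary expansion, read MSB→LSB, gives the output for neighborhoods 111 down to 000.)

  ### -> .   bit 7 = 0  t=0,i=0
  ##. -> #   bit 6 = 1  t=0,i=2
  #.# -> .   bit 5 = 0  t=0,i=7
  #.. -> #   bit 4 = 1  t=0,i=3
  .## -> #   bit 3 = 1  t=0,i=5
  .#. -> .   bit 2 = 0  t=0,i=8
  ..# -> #   bit 1 = 1  t=0,i=4
  ... -> #   bit 0 = 1  t=0,i=13
  bits 01011011 = 91

91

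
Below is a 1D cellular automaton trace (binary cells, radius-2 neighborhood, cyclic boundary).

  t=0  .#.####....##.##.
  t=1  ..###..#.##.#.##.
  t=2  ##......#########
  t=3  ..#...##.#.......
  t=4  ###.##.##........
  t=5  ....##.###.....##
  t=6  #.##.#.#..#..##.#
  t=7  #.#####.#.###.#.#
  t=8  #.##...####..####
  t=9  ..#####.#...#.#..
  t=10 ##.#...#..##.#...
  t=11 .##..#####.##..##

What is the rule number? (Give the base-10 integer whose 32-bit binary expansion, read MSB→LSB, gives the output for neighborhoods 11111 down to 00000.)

  [31] ##### => .  t=2,i=10
  [30] ####. => .  t=0,i=5
  [29] ###.# => .  t=4,i=2
  [28] ###.. => .  t=0,i=6
  [27] ##.## => .  t=0,i=13
  [26] ##.#. => #  t=1,i=11
  [25] ##..# => .  t=0,i=16
  [24] ##... => #  t=0,i=7
  [23] #.### => #  t=0,i=3
  [22] #.##. => #  t=0,i=14
  [21] #.#.# => #  t=1,i=12
  [20] #.#.. => .  t=3,i=9
  [19] #..## => #  t=6,i=12
  [18] #..#. => .  t=0,i=0
  [17] #...# => #  t=1,i=0
  [16] #.... => .  t=0,i=8
  [15] .#### => #  t=0,i=4
  [14] .###. => .  t=1,i=3
  [13] .##.# => #  t=0,i=12
  [12] .##.. => #  t=0,i=15
  [11] .#.## => #  t=0,i=2
  [10] .#.#. => #  t=6,i=6
  [9] .#..# => #  t=6,i=8
  [8] .#... => .  t=3,i=3
  [7] ..### => .  t=1,i=2
  [6] ..##. => .  t=0,i=11
  [5] ..#.# => .  t=0,i=1
  [4] ..#.. => #  t=3,i=2
  [3] ...## => #  t=0,i=10
  [2] ...#. => #  t=3,i=1
  [1] ....# => #  t=0,i=9
  [0] ..... => .  t=2,i=4
  bits 00000101111010101011111000011110 = 99270174

99270174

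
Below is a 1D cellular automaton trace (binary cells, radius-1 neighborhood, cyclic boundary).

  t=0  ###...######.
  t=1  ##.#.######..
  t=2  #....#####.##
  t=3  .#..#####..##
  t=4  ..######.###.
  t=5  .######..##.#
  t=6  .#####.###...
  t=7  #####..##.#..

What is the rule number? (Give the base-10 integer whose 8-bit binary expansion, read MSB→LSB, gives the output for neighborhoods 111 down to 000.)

154

  ### -> #   bit 7 = 1  t=0,i=1
  ##. -> .   bit 6 = 0  t=0,i=2
  #.# -> .   bit 5 = 0  t=0,i=12
  #.. -> #   bit 4 = 1  t=0,i=3
  .## -> #   bit 3 = 1  t=0,i=0
  .#. -> .   bit 2 = 0  t=1,i=3
  ..# -> #   bit 1 = 1  t=0,i=5
  ... -> .   bit 0 = 0  t=0,i=4
  bits 10011010 = 154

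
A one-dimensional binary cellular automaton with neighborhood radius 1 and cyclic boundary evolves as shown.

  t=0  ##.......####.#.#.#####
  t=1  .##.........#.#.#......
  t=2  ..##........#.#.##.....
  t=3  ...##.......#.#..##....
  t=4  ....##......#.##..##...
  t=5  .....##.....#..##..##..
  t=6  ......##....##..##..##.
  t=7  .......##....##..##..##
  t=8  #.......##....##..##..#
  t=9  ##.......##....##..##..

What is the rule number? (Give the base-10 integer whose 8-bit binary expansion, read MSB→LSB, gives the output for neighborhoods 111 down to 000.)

  ###|.  b7=0 t=0,i=0
  ##.|#  b6=1 t=0,i=1
  #.#|.  b5=0 t=0,i=13
  #..|#  b4=1 t=0,i=2
  .##|.  b3=0 t=0,i=9
  .#.|#  b2=1 t=0,i=14
  ..#|.  b1=0 t=0,i=8
  ...|.  b0=0 t=0,i=3
  bits 01010100 = 84

84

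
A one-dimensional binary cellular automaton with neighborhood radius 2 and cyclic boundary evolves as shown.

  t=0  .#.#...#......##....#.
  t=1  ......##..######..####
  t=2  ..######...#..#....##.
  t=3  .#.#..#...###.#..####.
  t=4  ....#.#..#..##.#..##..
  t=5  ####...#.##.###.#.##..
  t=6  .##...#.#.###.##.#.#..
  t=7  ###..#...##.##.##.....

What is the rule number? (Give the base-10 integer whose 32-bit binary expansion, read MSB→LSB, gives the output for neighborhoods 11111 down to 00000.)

1820375647

  [31] ##### => .  t=1,i=12
  [30] ####. => #  t=1,i=14
  [29] ###.# => #  t=3,i=12
  [28] ###.. => .  t=1,i=15
  [27] ##.## => #  t=5,i=11
  [26] ##.#. => #  t=3,i=13
  [25] ##..# => .  t=1,i=8
  [24] ##... => .  t=0,i=16
  [23] #.### => #  t=5,i=12
  [22] #.##. => .  t=5,i=9
  [21] #.#.# => .  t=5,i=16
  [20] #.#.. => .  t=0,i=3
  [19] #..## => .  t=1,i=9
  [18] #..#. => .  t=0,i=0
  [17] #...# => .  t=0,i=5
  [16] #.... => .  t=0,i=9
  [15] .#### => #  t=1,i=11
  [14] .###. => .  t=3,i=11
  [13] .##.# => #  t=4,i=13
  [12] .##.. => #  t=0,i=15
  [11] .#.## => #  t=5,i=8
  [10] .#.#. => .  t=0,i=2
  [9] .#..# => #  t=0,i=21
  [8] .#... => .  t=0,i=4
  [7] ..### => .  t=1,i=10
  [6] ..##. => #  t=0,i=14
  [5] ..#.# => .  t=0,i=1
  [4] ..#.. => #  t=0,i=7
  [3] ...## => #  t=0,i=13
  [2] ...#. => #  t=0,i=6
  [1] ....# => #  t=0,i=12
  [0] ..... => #  t=0,i=10
  bits 01101100100000001011101001011111 = 1820375647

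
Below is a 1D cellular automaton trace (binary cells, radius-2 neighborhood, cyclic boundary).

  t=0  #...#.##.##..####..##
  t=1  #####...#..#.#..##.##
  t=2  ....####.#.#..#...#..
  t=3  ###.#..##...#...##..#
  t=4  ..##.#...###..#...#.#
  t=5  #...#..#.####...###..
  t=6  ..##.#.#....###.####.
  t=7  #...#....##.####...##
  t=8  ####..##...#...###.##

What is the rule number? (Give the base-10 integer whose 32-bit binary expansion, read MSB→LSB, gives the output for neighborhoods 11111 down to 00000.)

  #####|.  b31=0 t=1,i=0
  ####.|.  b30=0 t=0,i=15
  ###.#|#  b29=1 t=2,i=7
  ###..|#  b28=1 t=0,i=0
  ##.##|#  b27=1 t=0,i=8
  ##.#.|#  b26=1 t=2,i=8
  ##..#|#  b25=1 t=0,i=11
  ##...|#  b24=1 t=0,i=1
  #.###|.  b23=0 t=1,i=19
  #.##.|.  b22=0 t=0,i=6
  #.#.#|.  b21=0 t=2,i=9
  #.#..|.  b20=0 t=1,i=13
  #..##|.  b19=0 t=0,i=12
  #..#.|.  b18=0 t=1,i=10
  #...#|#  b17=1 t=0,i=2
  #....|#  b16=1 t=2,i=20
  .####|.  b15=0 t=0,i=14
  .###.|#  b14=1 t=0,i=20
  .##.#|.  b13=0 t=0,i=7
  .##..|.  b12=0 t=0,i=10
  .#.##|.  b11=0 t=0,i=5
  .#.#.|.  b10=0 t=1,i=12
  .#..#|#  b9=1 t=1,i=9
  .#...|.  b8=0 t=2,i=15
  ..###|#  b7=1 t=0,i=13
  ..##.|.  b6=0 t=1,i=16
  ..#.#|#  b5=1 t=0,i=4
  ..#..|.  b4=0 t=1,i=8
  ...##|.  b3=0 t=2,i=3
  ...#.|#  b2=1 t=0,i=3
  ....#|#  b1=1 t=2,i=2
  .....|#  b0=1 t=2,i=0
  bits 00111111000000110100001010100111 = 1057178279

1057178279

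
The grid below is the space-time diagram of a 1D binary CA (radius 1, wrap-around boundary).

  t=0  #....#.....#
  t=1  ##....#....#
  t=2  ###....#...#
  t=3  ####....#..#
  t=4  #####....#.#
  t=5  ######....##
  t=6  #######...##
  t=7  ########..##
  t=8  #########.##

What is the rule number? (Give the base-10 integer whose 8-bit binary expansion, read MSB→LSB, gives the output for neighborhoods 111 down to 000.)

248

  [7] ### => #  t=1,i=0
  [6] ##. => #  t=0,i=0
  [5] #.# => #  t=4,i=10
  [4] #.. => #  t=0,i=1
  [3] .## => #  t=0,i=11
  [2] .#. => .  t=0,i=5
  [1] ..# => .  t=0,i=4
  [0] ... => .  t=0,i=2
  bits 11111000 = 248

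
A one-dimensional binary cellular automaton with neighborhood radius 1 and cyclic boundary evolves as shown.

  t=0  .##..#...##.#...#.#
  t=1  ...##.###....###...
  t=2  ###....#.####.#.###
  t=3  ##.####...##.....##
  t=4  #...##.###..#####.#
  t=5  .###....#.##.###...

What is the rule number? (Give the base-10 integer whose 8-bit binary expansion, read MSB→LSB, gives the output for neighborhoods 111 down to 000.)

147

  ###|#  b7=1 t=1,i=7
  ##.|.  b6=0 t=0,i=2
  #.#|.  b5=0 t=0,i=0
  #..|#  b4=1 t=0,i=3
  .##|.  b3=0 t=0,i=1
  .#.|.  b2=0 t=0,i=5
  ..#|#  b1=1 t=0,i=4
  ...|#  b0=1 t=0,i=7
  bits 10010011 = 147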